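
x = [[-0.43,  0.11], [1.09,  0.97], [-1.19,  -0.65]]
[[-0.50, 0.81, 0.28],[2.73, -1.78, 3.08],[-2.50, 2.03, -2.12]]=x @ [[1.47, -1.83, 0.12], [1.16, 0.22, 3.04]]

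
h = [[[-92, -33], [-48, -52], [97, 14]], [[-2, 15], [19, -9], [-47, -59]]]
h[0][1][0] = -48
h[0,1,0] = -48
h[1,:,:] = [[-2, 15], [19, -9], [-47, -59]]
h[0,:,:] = [[-92, -33], [-48, -52], [97, 14]]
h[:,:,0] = [[-92, -48, 97], [-2, 19, -47]]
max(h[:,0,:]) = 15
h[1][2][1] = -59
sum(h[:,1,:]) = -90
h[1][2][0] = -47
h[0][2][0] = 97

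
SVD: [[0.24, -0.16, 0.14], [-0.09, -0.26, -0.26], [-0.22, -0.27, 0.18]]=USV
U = [[0.01,-0.69,-0.72], [0.66,0.55,-0.51], [0.75,-0.47,0.46]]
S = [0.44, 0.36, 0.29]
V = [[-0.51, -0.86, -0.08], [-0.31, 0.27, -0.91], [-0.80, 0.44, 0.40]]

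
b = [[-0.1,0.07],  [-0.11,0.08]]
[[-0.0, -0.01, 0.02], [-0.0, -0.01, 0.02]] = b @ [[-0.01,-0.03,-0.23], [-0.05,-0.12,-0.06]]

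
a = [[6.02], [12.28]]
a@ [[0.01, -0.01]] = [[0.06, -0.06], [0.12, -0.12]]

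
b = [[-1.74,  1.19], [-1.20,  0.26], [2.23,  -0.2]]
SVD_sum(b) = [[-1.92, 0.62], [-1.16, 0.37], [2.08, -0.67]] + [[0.18,0.57], [-0.04,-0.11], [0.15,0.47]]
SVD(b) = [[-0.63,  0.77], [-0.38,  -0.15], [0.68,  0.62]] @ diag([3.2167177402690386, 0.7854469933983128]) @ [[0.95, -0.31], [0.31, 0.95]]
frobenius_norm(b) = 3.31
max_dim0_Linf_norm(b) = 2.23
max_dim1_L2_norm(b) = 2.24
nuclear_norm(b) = 4.00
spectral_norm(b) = 3.22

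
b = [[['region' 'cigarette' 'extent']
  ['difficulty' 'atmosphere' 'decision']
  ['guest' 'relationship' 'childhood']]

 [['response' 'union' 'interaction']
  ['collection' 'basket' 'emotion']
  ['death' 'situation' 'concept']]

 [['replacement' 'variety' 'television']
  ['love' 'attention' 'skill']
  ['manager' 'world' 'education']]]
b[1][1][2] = 'emotion'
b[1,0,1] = 'union'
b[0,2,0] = 'guest'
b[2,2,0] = 'manager'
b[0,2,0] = 'guest'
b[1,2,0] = 'death'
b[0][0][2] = 'extent'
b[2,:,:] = [['replacement', 'variety', 'television'], ['love', 'attention', 'skill'], ['manager', 'world', 'education']]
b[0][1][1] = 'atmosphere'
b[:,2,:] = [['guest', 'relationship', 'childhood'], ['death', 'situation', 'concept'], ['manager', 'world', 'education']]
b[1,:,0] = ['response', 'collection', 'death']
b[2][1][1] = 'attention'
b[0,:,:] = [['region', 'cigarette', 'extent'], ['difficulty', 'atmosphere', 'decision'], ['guest', 'relationship', 'childhood']]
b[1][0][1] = 'union'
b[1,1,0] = 'collection'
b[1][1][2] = 'emotion'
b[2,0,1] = 'variety'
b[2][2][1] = 'world'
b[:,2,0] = ['guest', 'death', 'manager']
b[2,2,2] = 'education'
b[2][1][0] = 'love'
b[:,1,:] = [['difficulty', 'atmosphere', 'decision'], ['collection', 'basket', 'emotion'], ['love', 'attention', 'skill']]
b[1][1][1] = 'basket'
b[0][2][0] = 'guest'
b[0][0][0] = 'region'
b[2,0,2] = 'television'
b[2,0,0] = 'replacement'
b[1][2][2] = 'concept'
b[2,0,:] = ['replacement', 'variety', 'television']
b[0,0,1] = 'cigarette'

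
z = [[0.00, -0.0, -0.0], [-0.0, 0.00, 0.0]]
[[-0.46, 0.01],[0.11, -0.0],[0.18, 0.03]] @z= [[0.00, 0.0, 0.00], [0.0, 0.00, 0.0], [0.00, 0.0, 0.00]]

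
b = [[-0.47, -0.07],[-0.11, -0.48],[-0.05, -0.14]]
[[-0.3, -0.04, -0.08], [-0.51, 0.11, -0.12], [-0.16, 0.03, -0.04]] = b @ [[0.49, 0.13, 0.13], [0.95, -0.25, 0.22]]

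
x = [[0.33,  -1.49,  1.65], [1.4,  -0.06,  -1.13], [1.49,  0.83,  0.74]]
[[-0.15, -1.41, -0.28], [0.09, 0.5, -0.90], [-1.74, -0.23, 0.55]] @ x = [[-2.44, 0.08, 1.14],[-0.61, -0.91, -1.08],[-0.08, 3.06, -2.20]]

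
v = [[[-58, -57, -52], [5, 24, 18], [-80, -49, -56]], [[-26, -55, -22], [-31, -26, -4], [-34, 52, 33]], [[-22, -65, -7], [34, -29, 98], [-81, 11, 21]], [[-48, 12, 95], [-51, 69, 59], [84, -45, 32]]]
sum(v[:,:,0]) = -308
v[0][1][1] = 24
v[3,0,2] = 95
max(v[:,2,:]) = 84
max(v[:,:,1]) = 69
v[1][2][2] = 33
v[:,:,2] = [[-52, 18, -56], [-22, -4, 33], [-7, 98, 21], [95, 59, 32]]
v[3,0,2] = 95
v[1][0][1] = -55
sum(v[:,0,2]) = 14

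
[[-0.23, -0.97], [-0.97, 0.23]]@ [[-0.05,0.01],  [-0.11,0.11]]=[[0.12, -0.11],[0.02, 0.02]]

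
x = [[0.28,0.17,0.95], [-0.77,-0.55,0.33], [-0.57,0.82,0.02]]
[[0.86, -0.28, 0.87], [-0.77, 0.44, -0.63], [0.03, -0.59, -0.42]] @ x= [[-0.04, 1.01, 0.74], [-0.2, -0.89, -0.60], [0.70, -0.01, -0.17]]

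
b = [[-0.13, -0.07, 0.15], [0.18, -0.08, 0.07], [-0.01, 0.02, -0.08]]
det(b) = -0.001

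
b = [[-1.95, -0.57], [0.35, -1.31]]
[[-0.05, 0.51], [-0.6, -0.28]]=b @ [[-0.1, -0.30], [0.43, 0.13]]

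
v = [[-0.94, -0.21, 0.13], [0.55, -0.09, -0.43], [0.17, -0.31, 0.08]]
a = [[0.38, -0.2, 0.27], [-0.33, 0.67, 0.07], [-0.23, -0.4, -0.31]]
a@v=[[-0.42, -0.15, 0.16],[0.69, -0.01, -0.33],[-0.06, 0.18, 0.12]]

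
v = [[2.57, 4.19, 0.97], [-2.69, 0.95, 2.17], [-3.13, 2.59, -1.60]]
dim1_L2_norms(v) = [5.01, 3.58, 4.37]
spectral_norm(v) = 5.04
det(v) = -68.72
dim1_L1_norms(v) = [7.73, 5.81, 7.32]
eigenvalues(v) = [(2.55+3.9j), (2.55-3.9j), (-3.17+0j)]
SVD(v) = [[0.93, -0.37, -0.08],[0.15, 0.54, -0.83],[0.35, 0.75, 0.55]] @ diag([5.044614469655563, 4.873920307422176, 2.7948462729530297]) @ [[0.18, 0.98, 0.13], [-0.98, 0.19, -0.08], [0.1, 0.11, -0.99]]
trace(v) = 1.92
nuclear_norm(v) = 12.71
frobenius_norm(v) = 7.55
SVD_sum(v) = [[0.82, 4.55, 0.6],[0.13, 0.72, 0.09],[0.31, 1.73, 0.23]] + [[1.77, -0.34, 0.15], [-2.58, 0.49, -0.21], [-3.60, 0.69, -0.3]] + [[-0.02,  -0.03,  0.22], [-0.24,  -0.26,  2.29], [0.16,  0.17,  -1.53]]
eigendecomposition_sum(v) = [[1.31+1.87j, (1.96-1.04j), (0.65-0.72j)], [-1.43+1.08j, (0.87+1.51j), 0.59+0.49j], [(-1.37+0.55j), (0.37+1.38j), 0.36+0.52j]] + [[(1.31-1.87j), (1.96+1.04j), (0.65+0.72j)], [(-1.43-1.08j), 0.87-1.51j, 0.59-0.49j], [(-1.37-0.55j), 0.37-1.38j, (0.36-0.52j)]] + [[(-0.06-0j), 0.27-0.00j, -0.34+0.00j],  [0.17+0.00j, -0.80+0.00j, (1-0j)],  [-0.39-0.00j, (1.85-0j), -2.32+0.00j]]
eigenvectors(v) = [[(0.7+0j), (0.7-0j), 0.13+0.00j], [(0.02+0.55j), (0.02-0.55j), (-0.39+0j)], [-0.10+0.44j, (-0.1-0.44j), 0.91+0.00j]]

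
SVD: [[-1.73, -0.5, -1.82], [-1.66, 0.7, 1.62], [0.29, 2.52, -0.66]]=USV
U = [[-0.62, -0.64, -0.46], [0.27, 0.37, -0.89], [0.74, -0.67, -0.06]]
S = [2.72, 2.49, 2.38]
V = [[0.3,0.87,0.39], [0.12,-0.45,0.89], [0.95,-0.22,-0.24]]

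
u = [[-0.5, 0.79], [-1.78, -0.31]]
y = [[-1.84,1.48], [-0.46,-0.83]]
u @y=[[0.56, -1.4], [3.42, -2.38]]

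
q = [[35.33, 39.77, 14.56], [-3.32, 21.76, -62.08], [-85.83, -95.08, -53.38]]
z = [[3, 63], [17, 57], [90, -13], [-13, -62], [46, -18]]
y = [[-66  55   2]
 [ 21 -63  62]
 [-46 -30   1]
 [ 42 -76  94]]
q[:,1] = [39.77, 21.76, -95.08]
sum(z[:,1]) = 27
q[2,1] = -95.08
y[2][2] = 1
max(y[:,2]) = 94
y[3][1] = -76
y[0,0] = -66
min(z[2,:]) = -13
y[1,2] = 62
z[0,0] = 3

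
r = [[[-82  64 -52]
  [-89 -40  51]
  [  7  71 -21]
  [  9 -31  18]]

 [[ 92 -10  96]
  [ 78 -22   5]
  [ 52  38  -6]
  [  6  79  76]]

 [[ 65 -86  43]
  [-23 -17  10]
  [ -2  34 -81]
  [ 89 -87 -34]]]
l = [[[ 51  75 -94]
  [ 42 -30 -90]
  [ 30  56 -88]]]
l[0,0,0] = 51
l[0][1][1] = -30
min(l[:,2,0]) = 30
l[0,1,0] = 42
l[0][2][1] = 56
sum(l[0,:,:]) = -48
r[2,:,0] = [65, -23, -2, 89]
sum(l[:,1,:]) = -78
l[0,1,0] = 42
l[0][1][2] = -90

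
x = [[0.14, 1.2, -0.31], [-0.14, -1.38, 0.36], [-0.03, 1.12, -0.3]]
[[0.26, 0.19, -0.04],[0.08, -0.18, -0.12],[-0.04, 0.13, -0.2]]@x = [[0.01,0.01,-0.0], [0.04,0.21,-0.05], [-0.02,-0.45,0.12]]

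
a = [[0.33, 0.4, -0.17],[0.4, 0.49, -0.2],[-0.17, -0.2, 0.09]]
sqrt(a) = [[(0.35+0.02j), 0.41-0.01j, (-0.2+0.01j)], [0.41-0.01j, (0.54+0j), (-0.17-0.01j)], [-0.20+0.01j, -0.17-0.01j, (0.15+0.01j)]]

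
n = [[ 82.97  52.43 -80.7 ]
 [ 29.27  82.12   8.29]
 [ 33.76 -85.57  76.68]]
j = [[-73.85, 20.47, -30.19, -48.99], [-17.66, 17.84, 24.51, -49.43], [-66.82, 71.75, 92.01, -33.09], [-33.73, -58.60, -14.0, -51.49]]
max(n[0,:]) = 82.97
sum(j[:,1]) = 51.46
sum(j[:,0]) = -192.05999999999997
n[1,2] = 8.29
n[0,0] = 82.97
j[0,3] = -48.99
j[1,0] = -17.66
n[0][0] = 82.97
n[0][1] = 52.43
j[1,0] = -17.66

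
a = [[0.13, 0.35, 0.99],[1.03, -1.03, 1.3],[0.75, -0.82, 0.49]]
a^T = [[0.13,1.03,0.75], [0.35,-1.03,-0.82], [0.99,1.3,0.49]]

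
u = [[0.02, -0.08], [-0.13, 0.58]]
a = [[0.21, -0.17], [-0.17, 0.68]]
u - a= [[-0.19,0.09],[0.04,-0.10]]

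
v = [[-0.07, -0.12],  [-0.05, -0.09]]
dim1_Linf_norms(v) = [0.12, 0.09]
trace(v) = -0.16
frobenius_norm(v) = 0.17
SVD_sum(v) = [[-0.07, -0.12], [-0.05, -0.09]] + [[-0.00, 0.00], [0.0, -0.00]]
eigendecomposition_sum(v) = [[-0.0, 0.0], [0.0, -0.00]] + [[-0.07, -0.12], [-0.05, -0.09]]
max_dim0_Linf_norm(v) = 0.12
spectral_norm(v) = 0.17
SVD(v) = [[-0.8,-0.60], [-0.6,0.80]] @ diag([0.17290745982598335, 0.0017350321397464508]) @ [[0.5, 0.87], [0.87, -0.5]]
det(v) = 0.00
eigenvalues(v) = [-0.0, -0.16]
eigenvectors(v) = [[0.87, 0.81], [-0.49, 0.59]]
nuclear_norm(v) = 0.17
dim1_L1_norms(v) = [0.19, 0.14]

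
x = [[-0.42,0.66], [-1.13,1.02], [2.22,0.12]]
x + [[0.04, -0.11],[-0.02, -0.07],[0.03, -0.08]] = [[-0.38, 0.55],[-1.15, 0.95],[2.25, 0.04]]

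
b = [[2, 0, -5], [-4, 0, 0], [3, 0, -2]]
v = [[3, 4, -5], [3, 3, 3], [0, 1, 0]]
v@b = [[-25, 0, -5], [3, 0, -21], [-4, 0, 0]]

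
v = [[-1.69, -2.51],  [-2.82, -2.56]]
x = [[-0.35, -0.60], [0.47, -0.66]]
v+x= [[-2.04, -3.11], [-2.35, -3.22]]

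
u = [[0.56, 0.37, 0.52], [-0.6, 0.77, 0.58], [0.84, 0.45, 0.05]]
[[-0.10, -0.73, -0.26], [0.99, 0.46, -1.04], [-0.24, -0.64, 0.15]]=u @ [[-0.68, -0.93, 0.47], [0.74, 0.38, -0.48], [0.02, -0.67, -0.67]]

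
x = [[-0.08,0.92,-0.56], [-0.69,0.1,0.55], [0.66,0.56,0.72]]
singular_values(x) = [1.14, 1.09, 0.85]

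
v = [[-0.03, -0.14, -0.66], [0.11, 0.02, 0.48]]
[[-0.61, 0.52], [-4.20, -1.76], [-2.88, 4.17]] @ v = [[0.08,0.1,0.65],[-0.07,0.55,1.93],[0.55,0.49,3.90]]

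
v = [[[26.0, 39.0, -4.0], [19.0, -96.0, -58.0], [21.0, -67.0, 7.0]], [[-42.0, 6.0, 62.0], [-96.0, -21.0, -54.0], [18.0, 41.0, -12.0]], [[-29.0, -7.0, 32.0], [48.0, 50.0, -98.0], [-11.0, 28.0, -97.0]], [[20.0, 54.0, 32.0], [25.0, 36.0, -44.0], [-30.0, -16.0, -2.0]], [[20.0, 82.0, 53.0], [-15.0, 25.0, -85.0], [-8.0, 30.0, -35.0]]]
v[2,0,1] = -7.0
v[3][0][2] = 32.0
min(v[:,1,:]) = -98.0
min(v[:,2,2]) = -97.0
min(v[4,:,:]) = -85.0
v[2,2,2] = -97.0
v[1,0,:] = [-42.0, 6.0, 62.0]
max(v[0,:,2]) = 7.0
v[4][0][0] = 20.0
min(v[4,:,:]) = -85.0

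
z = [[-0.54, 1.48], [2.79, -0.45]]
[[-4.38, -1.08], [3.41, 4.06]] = z @ [[0.79,1.42], [-2.67,-0.21]]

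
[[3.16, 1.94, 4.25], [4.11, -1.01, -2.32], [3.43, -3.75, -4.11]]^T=[[3.16, 4.11, 3.43], [1.94, -1.01, -3.75], [4.25, -2.32, -4.11]]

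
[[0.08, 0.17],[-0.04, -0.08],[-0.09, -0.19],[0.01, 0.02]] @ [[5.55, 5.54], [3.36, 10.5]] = [[1.02, 2.23], [-0.49, -1.06], [-1.14, -2.49], [0.12, 0.27]]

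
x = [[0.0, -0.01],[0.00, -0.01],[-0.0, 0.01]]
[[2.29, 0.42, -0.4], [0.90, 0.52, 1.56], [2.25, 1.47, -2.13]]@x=[[0.00, -0.03], [0.0, 0.00], [0.0, -0.06]]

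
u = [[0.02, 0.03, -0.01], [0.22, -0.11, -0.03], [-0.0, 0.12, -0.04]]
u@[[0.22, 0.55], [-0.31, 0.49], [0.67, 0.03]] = [[-0.01, 0.03], [0.06, 0.07], [-0.06, 0.06]]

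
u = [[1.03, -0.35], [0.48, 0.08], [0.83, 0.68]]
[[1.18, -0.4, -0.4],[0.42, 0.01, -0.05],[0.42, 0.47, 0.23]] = u @ [[0.96,-0.11,-0.19],  [-0.55,0.83,0.57]]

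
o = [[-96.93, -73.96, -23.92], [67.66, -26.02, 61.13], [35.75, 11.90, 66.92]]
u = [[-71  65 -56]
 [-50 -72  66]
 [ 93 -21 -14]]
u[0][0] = -71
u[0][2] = -56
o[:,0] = [-96.93, 67.66, 35.75]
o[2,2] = 66.92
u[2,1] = -21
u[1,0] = -50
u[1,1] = -72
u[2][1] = -21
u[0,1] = 65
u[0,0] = -71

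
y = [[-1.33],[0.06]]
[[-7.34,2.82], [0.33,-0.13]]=y@[[5.52, -2.12]]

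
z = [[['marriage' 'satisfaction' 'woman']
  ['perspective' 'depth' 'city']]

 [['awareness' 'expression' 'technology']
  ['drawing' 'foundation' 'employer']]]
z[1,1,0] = 'drawing'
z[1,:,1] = ['expression', 'foundation']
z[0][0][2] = 'woman'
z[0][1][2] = 'city'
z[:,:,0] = [['marriage', 'perspective'], ['awareness', 'drawing']]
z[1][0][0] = 'awareness'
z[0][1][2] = 'city'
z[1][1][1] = 'foundation'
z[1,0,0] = 'awareness'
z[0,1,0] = 'perspective'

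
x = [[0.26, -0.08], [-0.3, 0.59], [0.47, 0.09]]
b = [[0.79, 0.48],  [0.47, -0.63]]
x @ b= [[0.17, 0.18], [0.04, -0.52], [0.41, 0.17]]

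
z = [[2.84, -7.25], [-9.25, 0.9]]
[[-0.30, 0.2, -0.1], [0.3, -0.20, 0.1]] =z@[[-0.03, 0.02, -0.01],[0.03, -0.02, 0.01]]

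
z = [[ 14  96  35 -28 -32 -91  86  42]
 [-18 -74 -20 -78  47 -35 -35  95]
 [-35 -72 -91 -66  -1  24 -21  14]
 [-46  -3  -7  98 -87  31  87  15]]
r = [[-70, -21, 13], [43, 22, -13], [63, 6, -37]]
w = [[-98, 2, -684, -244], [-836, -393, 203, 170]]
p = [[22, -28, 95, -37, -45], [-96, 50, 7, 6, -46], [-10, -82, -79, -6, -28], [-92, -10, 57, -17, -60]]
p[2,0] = -10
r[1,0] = 43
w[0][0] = -98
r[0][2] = 13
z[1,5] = -35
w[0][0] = -98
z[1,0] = -18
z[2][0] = -35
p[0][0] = 22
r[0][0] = -70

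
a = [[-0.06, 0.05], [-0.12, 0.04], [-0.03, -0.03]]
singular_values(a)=[0.15, 0.05]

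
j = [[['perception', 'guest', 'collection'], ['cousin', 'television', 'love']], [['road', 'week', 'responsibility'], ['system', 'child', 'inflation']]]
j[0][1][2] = 'love'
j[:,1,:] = [['cousin', 'television', 'love'], ['system', 'child', 'inflation']]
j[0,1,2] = 'love'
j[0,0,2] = 'collection'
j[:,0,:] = [['perception', 'guest', 'collection'], ['road', 'week', 'responsibility']]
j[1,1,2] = 'inflation'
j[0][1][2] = 'love'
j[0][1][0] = 'cousin'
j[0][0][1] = 'guest'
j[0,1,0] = 'cousin'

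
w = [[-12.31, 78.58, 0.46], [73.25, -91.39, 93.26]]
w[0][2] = 0.46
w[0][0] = -12.31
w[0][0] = -12.31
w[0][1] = 78.58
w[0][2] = 0.46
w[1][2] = 93.26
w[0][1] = 78.58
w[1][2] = 93.26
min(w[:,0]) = -12.31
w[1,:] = [73.25, -91.39, 93.26]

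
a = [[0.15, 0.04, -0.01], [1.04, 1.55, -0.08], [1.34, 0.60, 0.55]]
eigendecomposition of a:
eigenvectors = [[-0.02, -0.42, -0.01], [-0.84, 0.35, 0.1], [-0.54, 0.84, 1.0]]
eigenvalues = [1.52, 0.14, 0.59]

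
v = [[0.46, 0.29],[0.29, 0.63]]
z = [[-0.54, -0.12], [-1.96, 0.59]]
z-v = [[-1.00,  -0.41], [-2.25,  -0.04]]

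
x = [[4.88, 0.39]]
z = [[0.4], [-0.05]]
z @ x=[[1.95, 0.16], [-0.24, -0.02]]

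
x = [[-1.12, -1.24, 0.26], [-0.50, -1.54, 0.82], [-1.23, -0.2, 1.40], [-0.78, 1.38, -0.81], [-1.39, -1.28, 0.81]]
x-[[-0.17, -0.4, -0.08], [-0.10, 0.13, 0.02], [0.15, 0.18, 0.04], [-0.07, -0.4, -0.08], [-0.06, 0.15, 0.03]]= [[-0.95, -0.84, 0.34], [-0.40, -1.67, 0.8], [-1.38, -0.38, 1.36], [-0.71, 1.78, -0.73], [-1.33, -1.43, 0.78]]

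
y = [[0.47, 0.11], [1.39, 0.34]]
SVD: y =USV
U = [[-0.32, -0.95], [-0.95, 0.32]]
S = [1.51, 0.0]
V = [[-0.97, -0.24],  [-0.24, 0.97]]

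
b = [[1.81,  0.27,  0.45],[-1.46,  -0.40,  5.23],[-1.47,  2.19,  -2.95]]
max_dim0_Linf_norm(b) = 5.23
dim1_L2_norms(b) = [1.88, 5.44, 3.96]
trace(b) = -1.54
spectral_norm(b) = 6.21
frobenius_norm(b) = 6.99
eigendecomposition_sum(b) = [[(0.9+0.56j), (0.15-0.31j), 0.19-0.32j], [(-0.95+1.99j), (0.67+0.24j), (0.7+0.31j)], [-0.53+0.84j, (0.29+0.15j), 0.30+0.18j]] + [[0.90-0.56j, (0.15+0.31j), 0.19+0.32j], [-0.95-1.99j, 0.67-0.24j, 0.70-0.31j], [(-0.53-0.84j), 0.29-0.15j, (0.3-0.18j)]] + [[(0.01-0j), (-0.04-0j), (0.08-0j)], [0.43-0.00j, (-1.74-0j), (3.83-0j)], [(-0.4+0j), (1.61+0j), (-3.55+0j)]]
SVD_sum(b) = [[-0.02, -0.06, 0.25],[-0.32, -1.26, 5.09],[0.20, 0.79, -3.19]] + [[1.36,  -0.63,  -0.07], [-1.27,  0.59,  0.07], [-1.92,  0.89,  0.1]] + [[0.46, 0.97, 0.27],[0.13, 0.27, 0.08],[0.24, 0.51, 0.14]]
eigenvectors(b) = [[(0.04-0.4j), (0.04+0.4j), -0.02+0.00j], [(0.83+0j), 0.83-0.00j, -0.73+0.00j], [0.37+0.05j, 0.37-0.05j, (0.68+0j)]]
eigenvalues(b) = [(1.87+0.98j), (1.87-0.98j), (-5.28+0j)]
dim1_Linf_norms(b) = [1.81, 5.23, 2.95]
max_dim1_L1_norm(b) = 7.09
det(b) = -23.54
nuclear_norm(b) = 10.44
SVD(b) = [[0.04, -0.51, 0.86], [0.85, 0.48, 0.24], [-0.53, 0.72, 0.45]] @ diag([6.2051634111820455, 2.9490740079313347, 1.2862385223089092]) @ [[-0.06, -0.24, 0.97],[-0.91, 0.42, 0.05],[0.42, 0.87, 0.24]]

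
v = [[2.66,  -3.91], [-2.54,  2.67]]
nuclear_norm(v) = 6.45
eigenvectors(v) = [[-0.78,0.78], [-0.63,-0.63]]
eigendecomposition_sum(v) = [[-0.24, -0.30], [-0.2, -0.24]] + [[2.9, -3.61], [-2.34, 2.91]]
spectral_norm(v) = 5.98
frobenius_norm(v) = 6.00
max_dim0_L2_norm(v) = 4.73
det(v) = -2.83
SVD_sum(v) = [[2.89, -3.73], [-2.24, 2.90]] + [[-0.23, -0.18], [-0.30, -0.23]]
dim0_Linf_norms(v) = [2.66, 3.91]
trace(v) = 5.33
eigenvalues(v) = [-0.49, 5.82]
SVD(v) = [[-0.79, 0.61], [0.61, 0.79]] @ diag([5.97663066752107, 0.47337708441225623]) @ [[-0.61, 0.79], [-0.79, -0.61]]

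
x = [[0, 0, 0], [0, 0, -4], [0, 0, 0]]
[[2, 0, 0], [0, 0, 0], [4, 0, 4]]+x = [[2, 0, 0], [0, 0, -4], [4, 0, 4]]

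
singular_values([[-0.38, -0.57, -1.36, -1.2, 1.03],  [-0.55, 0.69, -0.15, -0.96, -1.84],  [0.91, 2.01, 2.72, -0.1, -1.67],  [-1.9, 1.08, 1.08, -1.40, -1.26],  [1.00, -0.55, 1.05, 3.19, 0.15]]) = [4.8, 4.47, 1.56, 1.26, 0.0]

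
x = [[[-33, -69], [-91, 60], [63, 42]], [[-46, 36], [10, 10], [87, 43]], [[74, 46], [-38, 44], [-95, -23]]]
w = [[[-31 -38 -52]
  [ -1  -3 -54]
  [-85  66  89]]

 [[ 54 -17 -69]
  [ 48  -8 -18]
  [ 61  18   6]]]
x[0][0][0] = -33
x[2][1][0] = -38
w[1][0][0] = 54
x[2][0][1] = 46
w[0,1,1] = -3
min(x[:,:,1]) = -69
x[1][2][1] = 43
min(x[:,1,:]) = -91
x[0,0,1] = -69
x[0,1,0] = -91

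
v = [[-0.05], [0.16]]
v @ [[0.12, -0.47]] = [[-0.01, 0.02], [0.02, -0.08]]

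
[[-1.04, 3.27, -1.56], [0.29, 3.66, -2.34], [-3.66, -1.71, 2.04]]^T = [[-1.04, 0.29, -3.66], [3.27, 3.66, -1.71], [-1.56, -2.34, 2.04]]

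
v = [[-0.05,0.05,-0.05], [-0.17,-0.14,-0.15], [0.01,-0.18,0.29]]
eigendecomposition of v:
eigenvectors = [[-0.25, 0.58, -0.16], [0.89, -0.73, -0.25], [0.37, -0.37, 0.96]]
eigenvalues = [-0.15, -0.08, 0.33]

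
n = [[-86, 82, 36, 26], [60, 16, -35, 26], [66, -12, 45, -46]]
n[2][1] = -12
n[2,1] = -12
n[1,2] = -35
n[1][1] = 16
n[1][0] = 60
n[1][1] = 16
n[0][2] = 36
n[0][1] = 82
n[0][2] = 36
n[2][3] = -46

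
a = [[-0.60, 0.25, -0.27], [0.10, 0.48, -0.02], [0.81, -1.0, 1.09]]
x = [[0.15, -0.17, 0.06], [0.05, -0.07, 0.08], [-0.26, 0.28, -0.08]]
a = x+[[-0.75, 0.42, -0.33], [0.05, 0.55, -0.10], [1.07, -1.28, 1.17]]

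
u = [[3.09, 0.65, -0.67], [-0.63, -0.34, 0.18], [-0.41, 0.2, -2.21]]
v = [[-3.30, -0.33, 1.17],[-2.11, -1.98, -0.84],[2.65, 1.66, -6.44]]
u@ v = [[-13.34,-3.42,7.38], [3.27,1.18,-1.61], [-4.93,-3.93,13.58]]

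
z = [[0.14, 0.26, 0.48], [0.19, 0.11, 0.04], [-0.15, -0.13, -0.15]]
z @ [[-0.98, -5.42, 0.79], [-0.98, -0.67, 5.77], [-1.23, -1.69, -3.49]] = [[-0.98, -1.74, -0.06], [-0.34, -1.17, 0.65], [0.46, 1.15, -0.35]]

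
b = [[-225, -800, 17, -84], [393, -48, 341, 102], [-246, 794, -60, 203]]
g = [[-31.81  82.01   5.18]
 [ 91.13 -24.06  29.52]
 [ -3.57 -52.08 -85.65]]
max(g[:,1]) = 82.01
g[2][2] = -85.65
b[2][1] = 794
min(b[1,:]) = -48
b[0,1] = -800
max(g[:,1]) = 82.01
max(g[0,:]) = 82.01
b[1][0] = 393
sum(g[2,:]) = -141.3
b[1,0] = 393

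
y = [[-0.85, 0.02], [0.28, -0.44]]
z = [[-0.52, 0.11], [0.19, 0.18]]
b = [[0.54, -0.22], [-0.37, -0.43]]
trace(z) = -0.34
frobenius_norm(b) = 0.81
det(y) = 0.37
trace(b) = 0.11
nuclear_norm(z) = 0.76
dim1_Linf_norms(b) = [0.54, 0.43]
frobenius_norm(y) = 1.00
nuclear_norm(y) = 1.32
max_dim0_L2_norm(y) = 0.89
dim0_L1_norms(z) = [0.71, 0.29]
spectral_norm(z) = 0.56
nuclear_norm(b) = 1.14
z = b @ y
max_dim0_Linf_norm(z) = 0.52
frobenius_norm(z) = 0.59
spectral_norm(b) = 0.66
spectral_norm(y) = 0.91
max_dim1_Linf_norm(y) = 0.85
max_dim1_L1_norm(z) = 0.63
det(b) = -0.31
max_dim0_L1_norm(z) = 0.71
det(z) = -0.11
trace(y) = -1.29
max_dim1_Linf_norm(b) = 0.54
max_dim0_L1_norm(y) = 1.13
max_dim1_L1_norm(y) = 0.87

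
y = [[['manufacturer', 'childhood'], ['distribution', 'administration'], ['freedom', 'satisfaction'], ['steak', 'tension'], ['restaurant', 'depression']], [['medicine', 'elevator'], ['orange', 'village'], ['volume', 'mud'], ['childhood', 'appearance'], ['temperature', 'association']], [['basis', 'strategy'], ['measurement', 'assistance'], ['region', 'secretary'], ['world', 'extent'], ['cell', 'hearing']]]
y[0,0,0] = 'manufacturer'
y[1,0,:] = ['medicine', 'elevator']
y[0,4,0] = 'restaurant'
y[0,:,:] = [['manufacturer', 'childhood'], ['distribution', 'administration'], ['freedom', 'satisfaction'], ['steak', 'tension'], ['restaurant', 'depression']]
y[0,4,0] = 'restaurant'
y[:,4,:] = [['restaurant', 'depression'], ['temperature', 'association'], ['cell', 'hearing']]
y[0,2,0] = 'freedom'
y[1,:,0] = ['medicine', 'orange', 'volume', 'childhood', 'temperature']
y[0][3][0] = 'steak'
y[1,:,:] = [['medicine', 'elevator'], ['orange', 'village'], ['volume', 'mud'], ['childhood', 'appearance'], ['temperature', 'association']]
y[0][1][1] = 'administration'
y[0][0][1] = 'childhood'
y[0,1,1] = 'administration'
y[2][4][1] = 'hearing'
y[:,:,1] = [['childhood', 'administration', 'satisfaction', 'tension', 'depression'], ['elevator', 'village', 'mud', 'appearance', 'association'], ['strategy', 'assistance', 'secretary', 'extent', 'hearing']]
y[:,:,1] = [['childhood', 'administration', 'satisfaction', 'tension', 'depression'], ['elevator', 'village', 'mud', 'appearance', 'association'], ['strategy', 'assistance', 'secretary', 'extent', 'hearing']]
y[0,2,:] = ['freedom', 'satisfaction']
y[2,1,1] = 'assistance'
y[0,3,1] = 'tension'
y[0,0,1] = 'childhood'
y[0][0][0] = 'manufacturer'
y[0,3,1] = 'tension'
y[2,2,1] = 'secretary'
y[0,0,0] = 'manufacturer'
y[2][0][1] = 'strategy'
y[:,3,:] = [['steak', 'tension'], ['childhood', 'appearance'], ['world', 'extent']]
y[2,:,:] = [['basis', 'strategy'], ['measurement', 'assistance'], ['region', 'secretary'], ['world', 'extent'], ['cell', 'hearing']]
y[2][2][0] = 'region'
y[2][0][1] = 'strategy'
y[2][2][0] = 'region'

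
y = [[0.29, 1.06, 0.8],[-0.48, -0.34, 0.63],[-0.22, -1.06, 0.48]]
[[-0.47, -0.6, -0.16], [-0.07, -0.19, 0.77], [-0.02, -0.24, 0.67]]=y @ [[-0.28, -0.45, -0.83], [-0.09, 0.03, -0.26], [-0.37, -0.63, 0.45]]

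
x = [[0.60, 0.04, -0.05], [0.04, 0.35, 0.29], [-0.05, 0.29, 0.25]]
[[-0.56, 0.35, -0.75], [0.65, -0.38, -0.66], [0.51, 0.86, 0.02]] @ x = [[-0.28, -0.12, -0.06],[0.41, -0.3, -0.31],[0.34, 0.33, 0.23]]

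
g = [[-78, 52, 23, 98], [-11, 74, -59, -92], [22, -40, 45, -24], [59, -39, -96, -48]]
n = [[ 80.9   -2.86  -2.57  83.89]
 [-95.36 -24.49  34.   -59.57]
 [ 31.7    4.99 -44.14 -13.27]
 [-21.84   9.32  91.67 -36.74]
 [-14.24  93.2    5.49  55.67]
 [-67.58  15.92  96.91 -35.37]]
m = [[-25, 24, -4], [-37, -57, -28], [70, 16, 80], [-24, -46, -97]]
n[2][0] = 31.7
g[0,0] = -78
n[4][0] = -14.24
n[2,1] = 4.99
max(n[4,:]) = 93.2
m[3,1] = -46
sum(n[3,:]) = 42.410000000000004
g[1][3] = -92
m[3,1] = -46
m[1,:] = [-37, -57, -28]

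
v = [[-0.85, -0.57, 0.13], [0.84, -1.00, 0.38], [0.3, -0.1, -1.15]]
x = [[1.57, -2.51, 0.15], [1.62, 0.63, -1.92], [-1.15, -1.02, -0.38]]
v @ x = [[-2.41, 1.64, 0.92], [-0.74, -3.13, 1.9], [1.63, 0.36, 0.67]]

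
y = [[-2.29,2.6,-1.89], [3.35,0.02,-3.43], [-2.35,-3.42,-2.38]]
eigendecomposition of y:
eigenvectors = [[0.43, 0.85, 0.05], [0.74, -0.41, 0.56], [-0.52, 0.32, 0.83]]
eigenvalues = [4.41, -4.25, -4.81]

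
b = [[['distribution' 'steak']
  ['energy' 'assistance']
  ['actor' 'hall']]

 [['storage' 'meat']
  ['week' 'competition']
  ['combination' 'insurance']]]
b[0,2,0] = 'actor'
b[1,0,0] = 'storage'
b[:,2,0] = ['actor', 'combination']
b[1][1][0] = 'week'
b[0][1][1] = 'assistance'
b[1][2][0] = 'combination'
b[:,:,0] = [['distribution', 'energy', 'actor'], ['storage', 'week', 'combination']]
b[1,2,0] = 'combination'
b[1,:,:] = [['storage', 'meat'], ['week', 'competition'], ['combination', 'insurance']]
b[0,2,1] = 'hall'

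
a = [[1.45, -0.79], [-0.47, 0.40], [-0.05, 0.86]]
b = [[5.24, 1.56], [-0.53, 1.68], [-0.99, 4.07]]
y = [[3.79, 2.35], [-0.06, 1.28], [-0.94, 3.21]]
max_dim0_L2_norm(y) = 4.18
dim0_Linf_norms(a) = [1.45, 0.86]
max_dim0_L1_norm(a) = 2.05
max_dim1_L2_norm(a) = 1.65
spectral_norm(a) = 1.83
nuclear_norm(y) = 7.95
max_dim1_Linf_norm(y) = 3.79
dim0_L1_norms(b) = [6.76, 7.31]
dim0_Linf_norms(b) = [5.24, 4.07]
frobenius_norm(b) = 7.11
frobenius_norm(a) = 1.96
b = y + a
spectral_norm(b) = 5.48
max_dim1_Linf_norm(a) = 1.45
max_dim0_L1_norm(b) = 7.31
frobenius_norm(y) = 5.72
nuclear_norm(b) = 10.01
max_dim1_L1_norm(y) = 6.14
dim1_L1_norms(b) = [6.8, 2.21, 5.06]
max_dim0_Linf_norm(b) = 5.24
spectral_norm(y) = 4.72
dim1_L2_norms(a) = [1.65, 0.62, 0.86]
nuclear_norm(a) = 2.53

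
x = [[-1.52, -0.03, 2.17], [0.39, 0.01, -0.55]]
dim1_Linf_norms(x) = [2.17, 0.55]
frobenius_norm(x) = 2.73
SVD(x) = [[-0.97, 0.25], [0.25, 0.97]] @ diag([2.734022778043331, 0.004410117937783611]) @ [[0.57, 0.01, -0.82], [0.7, 0.52, 0.5]]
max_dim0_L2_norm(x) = 2.24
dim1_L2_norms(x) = [2.65, 0.67]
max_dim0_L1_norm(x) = 2.72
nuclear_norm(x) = 2.74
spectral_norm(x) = 2.73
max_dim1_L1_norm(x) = 3.72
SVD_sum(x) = [[-1.52, -0.03, 2.17], [0.39, 0.01, -0.55]] + [[0.00, 0.00, 0.0], [0.00, 0.00, 0.00]]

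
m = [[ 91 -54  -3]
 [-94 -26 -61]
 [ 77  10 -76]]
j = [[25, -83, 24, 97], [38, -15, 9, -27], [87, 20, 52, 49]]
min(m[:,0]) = -94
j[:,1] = [-83, -15, 20]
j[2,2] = 52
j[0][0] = 25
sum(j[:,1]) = -78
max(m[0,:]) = 91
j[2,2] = 52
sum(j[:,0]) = 150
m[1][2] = -61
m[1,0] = -94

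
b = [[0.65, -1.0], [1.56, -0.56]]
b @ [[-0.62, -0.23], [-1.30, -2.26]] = [[0.90, 2.11], [-0.24, 0.91]]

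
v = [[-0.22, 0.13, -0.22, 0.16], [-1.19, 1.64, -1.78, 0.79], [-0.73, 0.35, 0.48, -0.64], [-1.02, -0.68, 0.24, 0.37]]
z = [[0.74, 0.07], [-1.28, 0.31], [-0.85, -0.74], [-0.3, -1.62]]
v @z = [[-0.19,  -0.07], [-1.7,  0.46], [-1.2,  0.74], [-0.2,  -1.06]]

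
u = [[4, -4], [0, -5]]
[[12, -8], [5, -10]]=u@ [[2, 0], [-1, 2]]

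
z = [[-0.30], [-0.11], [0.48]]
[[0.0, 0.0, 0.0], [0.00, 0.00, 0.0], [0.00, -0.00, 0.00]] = z@[[0.0, -0.01, 0.0]]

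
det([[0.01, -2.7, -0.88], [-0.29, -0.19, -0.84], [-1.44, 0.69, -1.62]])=-1.572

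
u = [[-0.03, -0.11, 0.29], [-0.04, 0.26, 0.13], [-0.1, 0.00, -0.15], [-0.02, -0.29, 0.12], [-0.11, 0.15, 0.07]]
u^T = [[-0.03, -0.04, -0.10, -0.02, -0.11], [-0.11, 0.26, 0.0, -0.29, 0.15], [0.29, 0.13, -0.15, 0.12, 0.07]]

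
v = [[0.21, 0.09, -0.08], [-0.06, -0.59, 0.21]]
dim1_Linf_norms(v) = [0.21, 0.59]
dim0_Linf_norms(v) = [0.21, 0.59, 0.21]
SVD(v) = [[-0.23, 0.97],  [0.97, 0.23]] @ diag([0.6441292189485228, 0.19873990363479088]) @ [[-0.16,-0.92,0.35], [0.96,-0.23,-0.15]]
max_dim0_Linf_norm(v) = 0.59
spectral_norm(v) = 0.64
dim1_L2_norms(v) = [0.24, 0.63]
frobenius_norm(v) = 0.67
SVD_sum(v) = [[0.02, 0.13, -0.05], [-0.1, -0.58, 0.22]] + [[0.19, -0.04, -0.03],[0.04, -0.01, -0.01]]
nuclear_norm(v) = 0.84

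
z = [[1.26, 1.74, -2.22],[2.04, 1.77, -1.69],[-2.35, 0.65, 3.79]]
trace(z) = 6.82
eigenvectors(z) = [[0.81, -0.56, 0.49], [-0.34, -0.59, 0.77], [0.47, 0.58, 0.40]]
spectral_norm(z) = 5.84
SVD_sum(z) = [[1.62, 0.61, -2.27], [1.63, 0.62, -2.29], [-2.39, -0.9, 3.35]] + [[0.04, 1.04, 0.31], [0.05, 1.23, 0.37], [0.06, 1.55, 0.46]] + [[-0.4, 0.09, -0.26],  [0.36, -0.08, 0.23],  [-0.02, 0.01, -0.01]]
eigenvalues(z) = [-0.76, 5.39, 2.18]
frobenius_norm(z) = 6.32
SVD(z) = [[-0.49, 0.46, -0.74], [-0.49, 0.55, 0.67], [0.72, 0.69, -0.04]] @ diag([5.842785784188318, 2.3324231525182926, 0.6518868902528633]) @ [[-0.57, -0.21, 0.8], [0.04, 0.96, 0.28], [0.82, -0.19, 0.54]]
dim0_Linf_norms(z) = [2.35, 1.77, 3.79]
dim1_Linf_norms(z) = [2.22, 2.04, 3.79]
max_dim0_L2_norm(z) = 4.71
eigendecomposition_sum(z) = [[-0.53, 0.39, -0.11],  [0.22, -0.16, 0.05],  [-0.3, 0.23, -0.06]] + [[1.89, 0.37, -3.00], [1.98, 0.39, -3.14], [-1.96, -0.38, 3.12]] + [[-0.1,0.98,0.89], [-0.16,1.55,1.41], [-0.08,0.81,0.73]]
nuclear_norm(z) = 8.83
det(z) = -8.88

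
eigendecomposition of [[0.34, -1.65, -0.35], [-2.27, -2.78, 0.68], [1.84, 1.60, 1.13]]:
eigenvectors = [[(0.31+0j), (0.01+0.56j), (0.01-0.56j)], [(0.87+0j), (0.07-0.33j), 0.07+0.33j], [(-0.39+0j), (0.76+0j), 0.76-0.00j]]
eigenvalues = [(-3.89+0j), (1.29+0.68j), (1.29-0.68j)]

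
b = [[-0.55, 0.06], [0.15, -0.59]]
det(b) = 0.316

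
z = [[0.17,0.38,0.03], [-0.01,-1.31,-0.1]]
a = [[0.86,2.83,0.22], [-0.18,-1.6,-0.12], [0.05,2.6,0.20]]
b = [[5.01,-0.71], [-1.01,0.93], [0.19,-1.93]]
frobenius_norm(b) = 5.59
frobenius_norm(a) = 4.27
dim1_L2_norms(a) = [2.97, 1.61, 2.61]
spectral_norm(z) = 1.37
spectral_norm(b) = 5.22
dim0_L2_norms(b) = [5.11, 2.26]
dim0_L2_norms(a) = [0.88, 4.16, 0.32]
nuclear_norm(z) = 1.53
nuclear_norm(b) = 7.22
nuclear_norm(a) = 4.78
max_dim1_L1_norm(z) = 1.42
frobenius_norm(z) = 1.38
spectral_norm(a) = 4.23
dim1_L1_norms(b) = [5.72, 1.94, 2.12]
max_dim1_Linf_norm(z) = 1.31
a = b @ z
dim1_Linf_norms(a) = [2.83, 1.6, 2.6]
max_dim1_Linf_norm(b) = 5.01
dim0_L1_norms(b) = [6.21, 3.57]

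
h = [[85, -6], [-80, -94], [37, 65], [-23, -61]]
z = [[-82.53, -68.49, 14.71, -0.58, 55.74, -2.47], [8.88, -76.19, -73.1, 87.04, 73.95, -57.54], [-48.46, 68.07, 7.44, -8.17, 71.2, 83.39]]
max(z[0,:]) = 55.74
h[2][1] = 65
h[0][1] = -6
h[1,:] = [-80, -94]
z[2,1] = 68.07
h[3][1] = -61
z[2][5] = 83.39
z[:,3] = [-0.58, 87.04, -8.17]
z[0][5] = -2.47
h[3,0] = -23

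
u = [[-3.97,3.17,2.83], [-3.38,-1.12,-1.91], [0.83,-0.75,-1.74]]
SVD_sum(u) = [[-4.3, 2.82, 2.66],[-0.81, 0.53, 0.50],[1.32, -0.87, -0.82]] + [[0.31, 0.19, 0.3], [-2.56, -1.56, -2.48], [-0.57, -0.35, -0.55]] + [[0.03, 0.16, -0.13], [-0.01, -0.08, 0.07], [0.08, 0.47, -0.37]]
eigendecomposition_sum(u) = [[-2.09+0.88j,1.56+1.98j,0.98+3.30j], [-1.94-1.11j,(-0.61+2.4j),(-2+2.74j)], [0.59-0.15j,-0.34-0.59j,-0.13-0.92j]] + [[(-2.09-0.88j), 1.56-1.98j, (0.98-3.3j)], [(-1.94+1.11j), -0.61-2.40j, (-2-2.74j)], [0.59+0.15j, -0.34+0.59j, -0.13+0.92j]] + [[0.20-0.00j, (0.04+0j), 0.86+0.00j],[0.49-0.00j, (0.1+0j), (2.08+0j)],[-0.35+0.00j, (-0.07-0j), (-1.48-0j)]]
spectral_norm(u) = 6.16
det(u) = -15.91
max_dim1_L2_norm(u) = 5.82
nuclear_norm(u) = 10.81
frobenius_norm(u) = 7.38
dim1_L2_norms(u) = [5.82, 4.04, 2.07]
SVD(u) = [[-0.94, 0.12, 0.32], [-0.18, -0.97, -0.17], [0.29, -0.22, 0.93]] @ diag([6.157391718830336, 4.012000455727945, 0.6441890748207078]) @ [[0.74, -0.49, -0.46], [0.66, 0.40, 0.64], [0.13, 0.77, -0.62]]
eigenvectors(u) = [[-0.70+0.00j, (-0.7-0j), (-0.32+0j)], [(-0.42-0.55j), -0.42+0.55j, (-0.77+0j)], [0.19+0.03j, 0.19-0.03j, 0.55+0.00j]]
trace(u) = -6.83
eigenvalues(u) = [(-2.83+2.37j), (-2.83-2.37j), (-1.17+0j)]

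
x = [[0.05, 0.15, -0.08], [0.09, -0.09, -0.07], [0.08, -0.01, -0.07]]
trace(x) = -0.11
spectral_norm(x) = 0.19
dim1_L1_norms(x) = [0.28, 0.25, 0.16]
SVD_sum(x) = [[0.08, 0.10, -0.1], [0.02, 0.02, -0.02], [0.04, 0.05, -0.05]] + [[-0.03, 0.05, 0.02], [0.08, -0.11, -0.05], [0.04, -0.06, -0.03]] + [[-0.0, -0.0, -0.0], [-0.0, -0.00, -0.00], [0.00, 0.00, 0.00]]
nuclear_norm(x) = 0.36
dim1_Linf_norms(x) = [0.15, 0.09, 0.08]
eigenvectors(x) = [[-0.41, 0.80, 0.73], [0.82, 0.26, 0.19], [0.41, 0.54, 0.66]]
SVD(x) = [[-0.89,0.36,-0.26], [-0.17,-0.83,-0.54], [-0.41,-0.43,0.8]] @ diag([0.1856572065988315, 0.17151511842593936, 0.003737082987407422]) @ [[-0.5, -0.62, 0.61],[-0.53, 0.77, 0.35],[0.68, 0.15, 0.72]]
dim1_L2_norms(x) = [0.18, 0.15, 0.11]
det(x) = -0.00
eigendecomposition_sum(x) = [[-0.03, 0.06, 0.02], [0.06, -0.12, -0.04], [0.03, -0.06, -0.02]] + [[0.11, 0.13, -0.15], [0.03, 0.04, -0.05], [0.07, 0.09, -0.1]] + [[-0.03, -0.04, 0.06], [-0.01, -0.01, 0.01], [-0.02, -0.04, 0.05]]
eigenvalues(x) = [-0.17, 0.04, 0.02]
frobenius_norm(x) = 0.25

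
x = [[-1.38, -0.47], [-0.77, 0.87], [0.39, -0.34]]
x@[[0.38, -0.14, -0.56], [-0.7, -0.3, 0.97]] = [[-0.20, 0.33, 0.32], [-0.90, -0.15, 1.28], [0.39, 0.05, -0.55]]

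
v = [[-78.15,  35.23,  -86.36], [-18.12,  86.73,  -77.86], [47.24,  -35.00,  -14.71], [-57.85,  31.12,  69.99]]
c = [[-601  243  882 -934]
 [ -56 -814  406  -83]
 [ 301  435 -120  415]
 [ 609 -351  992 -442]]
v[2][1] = -35.0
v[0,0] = -78.15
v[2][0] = 47.24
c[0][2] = 882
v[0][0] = -78.15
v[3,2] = 69.99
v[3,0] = -57.85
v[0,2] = -86.36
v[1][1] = 86.73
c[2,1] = 435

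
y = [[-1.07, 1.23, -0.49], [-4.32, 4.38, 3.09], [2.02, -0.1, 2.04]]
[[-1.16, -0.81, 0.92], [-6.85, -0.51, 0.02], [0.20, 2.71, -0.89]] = y@ [[0.57, 0.78, 0.25], [-0.65, 0.25, 0.71], [-0.5, 0.57, -0.65]]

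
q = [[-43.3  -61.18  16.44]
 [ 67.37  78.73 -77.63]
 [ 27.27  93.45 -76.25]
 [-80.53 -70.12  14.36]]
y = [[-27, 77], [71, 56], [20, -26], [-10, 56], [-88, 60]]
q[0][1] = -61.18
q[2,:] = [27.27, 93.45, -76.25]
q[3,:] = [-80.53, -70.12, 14.36]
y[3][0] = -10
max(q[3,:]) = 14.36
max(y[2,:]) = 20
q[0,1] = -61.18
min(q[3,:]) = -80.53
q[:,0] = [-43.3, 67.37, 27.27, -80.53]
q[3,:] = [-80.53, -70.12, 14.36]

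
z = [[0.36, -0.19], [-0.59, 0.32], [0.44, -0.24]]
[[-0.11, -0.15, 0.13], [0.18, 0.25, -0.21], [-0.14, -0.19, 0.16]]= z@[[-0.08, -0.11, 0.09], [0.42, 0.57, -0.49]]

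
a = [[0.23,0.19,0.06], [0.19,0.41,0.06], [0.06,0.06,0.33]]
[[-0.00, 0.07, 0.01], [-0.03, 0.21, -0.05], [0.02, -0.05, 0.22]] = a @ [[0.09, -0.13, 0.06],[-0.13, 0.61, -0.25],[0.06, -0.25, 0.70]]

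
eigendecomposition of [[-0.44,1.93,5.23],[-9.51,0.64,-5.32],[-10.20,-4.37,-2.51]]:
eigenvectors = [[0.19+0.49j,(0.19-0.49j),(0.1+0j)],  [(-0.55+0.06j),-0.55-0.06j,-0.90+0.00j],  [(-0.65+0j),-0.65-0.00j,0.42+0.00j]]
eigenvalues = [(-3.28+8.05j), (-3.28-8.05j), (4.25+0j)]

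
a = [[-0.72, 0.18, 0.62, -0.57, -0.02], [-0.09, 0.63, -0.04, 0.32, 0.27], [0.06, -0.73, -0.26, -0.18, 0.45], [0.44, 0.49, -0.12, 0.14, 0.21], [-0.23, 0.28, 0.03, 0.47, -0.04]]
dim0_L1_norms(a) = [1.54, 2.31, 1.07, 1.68, 0.99]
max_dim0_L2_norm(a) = 1.13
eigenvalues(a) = [(-0.83+0j), (-0.27+0.52j), (-0.27-0.52j), (1.03+0j), (0.09+0j)]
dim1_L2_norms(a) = [1.12, 0.76, 0.92, 0.72, 0.6]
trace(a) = -0.25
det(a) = -0.03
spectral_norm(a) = 1.23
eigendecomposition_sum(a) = [[(-0.33+0j), 0.32-0.00j, 0.38-0.00j, -0.07-0.00j, (-0.32+0j)], [-0.02+0.00j, (0.02-0j), (0.02-0j), -0.00-0.00j, (-0.02+0j)], [(0.29-0j), (-0.28+0j), -0.33+0.00j, 0.06+0.00j, (0.28-0j)], [0.25-0.00j, (-0.24+0j), -0.29+0.00j, (0.06+0j), (0.24-0j)], [(-0.25+0j), 0.24-0.00j, 0.29-0.00j, (-0.06-0j), -0.24+0.00j]] + [[(-0.2+0.08j), 0.03+0.27j, (0.11+0.17j), -0.21-0.18j, (0.17-0.11j)], [-0.04-0.02j, -0.04+0.05j, -0.01+0.04j, (-0.01-0.06j), 0.04+0.01j], [-0.12-0.01j, -0.05+0.14j, 0.02+0.11j, (-0.07-0.14j), (0.11-0.02j)], [0.08+0.11j, (0.17-0.07j), (0.09-0.1j), (-0.08+0.17j), (-0.1-0.09j)], [(-0-0.13j), (-0.17-0.04j), (-0.12+0.02j), 0.15-0.08j, 0.02+0.12j]] + [[(-0.2-0.08j),  (0.03-0.27j),  0.11-0.17j,  (-0.21+0.18j),  (0.17+0.11j)], [-0.04+0.02j,  -0.04-0.05j,  (-0.01-0.04j),  (-0.01+0.06j),  (0.04-0.01j)], [-0.12+0.01j,  (-0.05-0.14j),  0.02-0.11j,  (-0.07+0.14j),  0.11+0.02j], [0.08-0.11j,  0.17+0.07j,  0.09+0.10j,  (-0.08-0.17j),  (-0.1+0.09j)], [(-0+0.13j),  -0.17+0.04j,  (-0.12-0.02j),  (0.15+0.08j),  (0.02-0.12j)]] + [[-0.01-0.00j, -0.18-0.00j, 0.01-0.00j, -0.09-0.00j, -0.06-0.00j], [(0.02+0j), 0.67+0.00j, (-0.04+0j), (0.35+0j), (0.22+0j)], [(-0.01-0j), -0.31-0.00j, (0.02-0j), -0.16-0.00j, (-0.1-0j)], [(0.01+0j), (0.41+0j), (-0.02+0j), 0.22+0.00j, 0.14+0.00j], [(0.01+0j), 0.39+0.00j, -0.02+0.00j, 0.20+0.00j, (0.13+0j)]] + [[(0.01+0j),(-0.02+0j),0.01+0.00j,(0.02-0j),0.02+0.00j],[(-0.01-0j),0.02-0.00j,(-0.01-0j),-0.02+0.00j,-0.02-0.00j],[(0.02+0j),(-0.05+0j),0.02+0.00j,0.05-0.00j,0.06+0.00j],[0.01+0.00j,(-0.02+0j),(0.01+0j),0.02-0.00j,0.03+0.00j],[0.01+0.00j,(-0.02+0j),0.01+0.00j,0.02-0.00j,0.02+0.00j]]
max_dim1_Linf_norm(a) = 0.73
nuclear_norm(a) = 3.57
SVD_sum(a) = [[-0.10,-0.33,0.05,-0.23,-0.0],[0.16,0.52,-0.08,0.36,0.0],[-0.15,-0.49,0.08,-0.35,-0.0],[0.14,0.46,-0.07,0.32,0.0],[0.10,0.33,-0.05,0.23,0.0]] + [[-0.64, 0.47, 0.56, -0.26, -0.19], [-0.12, 0.09, 0.11, -0.05, -0.03], [0.34, -0.25, -0.30, 0.14, 0.1], [0.12, -0.09, -0.11, 0.05, 0.03], [-0.11, 0.08, 0.10, -0.04, -0.03]] + [[0.01, 0.05, -0.01, -0.07, 0.17], [0.01, 0.06, -0.01, -0.1, 0.24], [0.01, 0.07, -0.01, -0.11, 0.28], [0.01, 0.06, -0.01, -0.10, 0.24], [-0.0, -0.04, 0.00, 0.06, -0.14]] + [[0.01, 0.01, 0.0, -0.01, -0.01], [-0.12, -0.05, -0.03, 0.12, 0.06], [-0.15, -0.06, -0.03, 0.14, 0.08], [0.16, 0.06, 0.04, -0.15, -0.08], [-0.23, -0.09, -0.05, 0.21, 0.12]] + [[0.00, -0.00, 0.01, 0.0, 0.00], [-0.01, 0.01, -0.03, -0.01, -0.01], [0.00, -0.0, 0.01, 0.00, 0.0], [0.01, -0.01, 0.03, 0.01, 0.01], [0.01, -0.01, 0.03, 0.01, 0.01]]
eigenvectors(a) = [[(0.59+0j),  (-0.68+0j),  -0.68-0.00j,  (0.19+0j),  0.31+0.00j], [0.04+0.00j,  (-0.11-0.11j),  -0.11+0.11j,  (-0.71+0j),  (-0.25+0j)], [-0.51+0.00j,  (-0.34-0.15j),  -0.34+0.15j,  0.33+0.00j,  (0.79+0j)], [(-0.45+0j),  (0.12+0.44j),  (0.12-0.44j),  (-0.44+0j),  (0.34+0j)], [0.44+0.00j,  (0.15-0.39j),  0.15+0.39j,  (-0.41+0j),  (0.31+0j)]]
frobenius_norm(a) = 1.88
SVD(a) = [[0.34, 0.85, 0.35, -0.04, -0.20], [-0.53, 0.16, 0.49, 0.37, 0.56], [0.51, -0.46, 0.56, 0.44, -0.17], [-0.47, -0.16, 0.49, -0.46, -0.54], [-0.34, 0.15, -0.27, 0.68, -0.57]] @ diag([1.2345932765878682, 1.20475306819297, 0.549317616903109, 0.515949559803194, 0.0655415408915324]) @ [[-0.24,-0.79,0.12,-0.55,-0.01], [-0.63,0.46,0.55,-0.25,-0.18], [0.03,0.24,-0.03,-0.37,0.90], [-0.66,-0.25,-0.15,0.61,0.33], [-0.34,0.23,-0.81,-0.35,-0.22]]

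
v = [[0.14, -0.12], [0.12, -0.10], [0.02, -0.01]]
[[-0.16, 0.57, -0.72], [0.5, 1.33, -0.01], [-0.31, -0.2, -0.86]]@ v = [[0.03, -0.03], [0.23, -0.19], [-0.08, 0.07]]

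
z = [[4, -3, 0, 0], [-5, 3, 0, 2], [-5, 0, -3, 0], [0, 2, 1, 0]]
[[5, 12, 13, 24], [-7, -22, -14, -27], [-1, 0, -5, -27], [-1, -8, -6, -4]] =z @ [[2, 0, 1, 3], [1, -4, -3, -4], [-3, 0, 0, 4], [0, -5, 0, 0]]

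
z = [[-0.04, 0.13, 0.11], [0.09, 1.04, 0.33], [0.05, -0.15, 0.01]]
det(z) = -0.008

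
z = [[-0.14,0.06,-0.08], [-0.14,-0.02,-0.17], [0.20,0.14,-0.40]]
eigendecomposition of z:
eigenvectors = [[-0.22+0.12j, -0.22-0.12j, 0.15+0.00j], [(-0.74+0j), -0.74-0.00j, 0.74+0.00j], [(-0.51+0.35j), (-0.51-0.35j), (0.66+0j)]]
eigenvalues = [(-0.18+0.1j), (-0.18-0.1j), (-0.2+0j)]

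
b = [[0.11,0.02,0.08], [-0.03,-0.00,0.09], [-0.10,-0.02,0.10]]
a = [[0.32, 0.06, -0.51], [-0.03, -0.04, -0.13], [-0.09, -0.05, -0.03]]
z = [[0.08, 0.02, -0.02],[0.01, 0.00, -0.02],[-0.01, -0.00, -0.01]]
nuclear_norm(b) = 0.31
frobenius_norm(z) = 0.09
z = a @ b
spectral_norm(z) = 0.09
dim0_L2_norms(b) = [0.15, 0.03, 0.16]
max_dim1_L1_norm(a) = 0.89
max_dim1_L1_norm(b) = 0.22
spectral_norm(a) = 0.61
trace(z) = 0.07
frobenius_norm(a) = 0.63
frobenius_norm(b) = 0.22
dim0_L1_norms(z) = [0.1, 0.02, 0.05]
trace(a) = 0.25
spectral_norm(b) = 0.17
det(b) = 0.00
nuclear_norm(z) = 0.11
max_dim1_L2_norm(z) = 0.08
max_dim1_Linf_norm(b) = 0.11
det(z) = 0.00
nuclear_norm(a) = 0.76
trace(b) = 0.21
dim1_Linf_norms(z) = [0.08, 0.02, 0.01]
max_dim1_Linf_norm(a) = 0.51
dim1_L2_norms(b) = [0.14, 0.09, 0.14]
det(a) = 0.00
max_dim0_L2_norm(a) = 0.53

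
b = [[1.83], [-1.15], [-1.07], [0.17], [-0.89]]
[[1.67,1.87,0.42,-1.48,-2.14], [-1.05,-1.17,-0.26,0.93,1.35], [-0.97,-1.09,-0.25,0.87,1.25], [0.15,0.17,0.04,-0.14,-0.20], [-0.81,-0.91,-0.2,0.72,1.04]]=b @ [[0.91, 1.02, 0.23, -0.81, -1.17]]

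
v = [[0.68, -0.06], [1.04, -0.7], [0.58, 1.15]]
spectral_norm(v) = 1.40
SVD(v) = [[-0.42, 0.27], [-0.90, 0.04], [0.15, 0.96]] @ diag([1.398215322766607, 1.3196567399065078]) @ [[-0.81,  0.59], [0.59,  0.81]]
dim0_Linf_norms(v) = [1.04, 1.15]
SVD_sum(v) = [[0.47, -0.35], [1.01, -0.74], [-0.17, 0.13]] + [[0.21,0.29], [0.03,0.04], [0.75,1.02]]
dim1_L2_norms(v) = [0.68, 1.25, 1.29]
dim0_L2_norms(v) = [1.37, 1.35]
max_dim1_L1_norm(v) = 1.74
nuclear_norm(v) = 2.72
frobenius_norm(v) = 1.92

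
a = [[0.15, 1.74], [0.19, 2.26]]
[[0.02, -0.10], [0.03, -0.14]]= a @ [[-0.22, -0.12], [0.03, -0.05]]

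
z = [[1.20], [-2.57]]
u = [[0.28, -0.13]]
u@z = [[0.67]]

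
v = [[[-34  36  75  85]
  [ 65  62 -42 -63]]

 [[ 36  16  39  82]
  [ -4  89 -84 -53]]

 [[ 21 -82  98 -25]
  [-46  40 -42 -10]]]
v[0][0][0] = -34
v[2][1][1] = 40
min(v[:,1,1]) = 40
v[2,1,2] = -42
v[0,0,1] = 36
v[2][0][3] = -25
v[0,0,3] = 85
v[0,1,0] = 65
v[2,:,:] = [[21, -82, 98, -25], [-46, 40, -42, -10]]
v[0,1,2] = -42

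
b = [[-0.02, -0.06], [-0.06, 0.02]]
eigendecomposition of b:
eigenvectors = [[-0.81, 0.58], [-0.58, -0.81]]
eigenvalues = [-0.06, 0.06]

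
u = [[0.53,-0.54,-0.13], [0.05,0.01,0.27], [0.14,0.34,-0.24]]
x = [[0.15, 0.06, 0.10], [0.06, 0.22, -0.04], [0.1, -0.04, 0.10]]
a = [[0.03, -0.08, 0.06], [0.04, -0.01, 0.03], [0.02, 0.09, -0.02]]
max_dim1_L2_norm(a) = 0.1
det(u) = -0.08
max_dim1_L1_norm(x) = 0.32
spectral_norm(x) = 0.26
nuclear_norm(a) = 0.20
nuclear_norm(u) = 1.45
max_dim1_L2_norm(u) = 0.77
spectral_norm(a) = 0.14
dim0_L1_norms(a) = [0.09, 0.18, 0.11]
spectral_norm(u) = 0.78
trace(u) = 0.30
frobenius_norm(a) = 0.15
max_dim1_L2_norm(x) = 0.23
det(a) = 0.00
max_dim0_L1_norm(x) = 0.32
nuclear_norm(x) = 0.47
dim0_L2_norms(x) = [0.19, 0.23, 0.15]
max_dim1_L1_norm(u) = 1.2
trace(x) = 0.47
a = u @ x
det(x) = 0.00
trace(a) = -0.00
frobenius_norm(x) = 0.33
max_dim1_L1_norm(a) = 0.17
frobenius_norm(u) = 0.93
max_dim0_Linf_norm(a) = 0.09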